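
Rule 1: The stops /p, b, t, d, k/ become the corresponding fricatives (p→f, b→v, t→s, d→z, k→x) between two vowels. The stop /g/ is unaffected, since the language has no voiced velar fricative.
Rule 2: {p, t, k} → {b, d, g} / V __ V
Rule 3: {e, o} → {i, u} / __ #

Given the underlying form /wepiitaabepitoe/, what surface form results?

wefiisaavefisoi

Rule 1 (intervocalic spirantization): /p/ is a stop between vowels /e/ and /i/, so it spirantizes to the fricative [f]. /t/ is a stop between vowels /i/ and /a/, so it spirantizes to the fricative [s]. /b/ is a stop between vowels /a/ and /e/, so it spirantizes to the fricative [v]. /p/ is a stop between vowels /e/ and /i/, so it spirantizes to the fricative [f]. /t/ is a stop between vowels /i/ and /o/, so it spirantizes to the fricative [s]. /wepiitaabepitoe/ → wefiisaavefisoe.
Rule 2 (intervocalic voicing): no segment meets the environment; /wefiisaavefisoe/ is unchanged.
Rule 3 (final vowel raising): /e/ is a mid vowel in word-final position, so it raises to [i]. /wefiisaavefisoe/ → wefiisaavefisoi.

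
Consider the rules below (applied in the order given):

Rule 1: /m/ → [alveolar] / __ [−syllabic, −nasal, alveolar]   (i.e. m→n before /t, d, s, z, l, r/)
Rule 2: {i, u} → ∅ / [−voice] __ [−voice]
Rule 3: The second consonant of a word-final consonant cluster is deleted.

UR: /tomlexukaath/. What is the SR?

tonlexkaat

Rule 1 (nasal place assimilation): /m/ precedes the alveolar consonant /l/, so it assimilates in place to [n]. /tomlexukaath/ → tonlexukaath.
Rule 2 (high vowel syncope): /u/ is a high vowel flanked by voiceless consonants /x/ and /k/, so it deletes. /tonlexukaath/ → tonlexkaath.
Rule 3 (final cluster simplification): /h/ is the second consonant of a word-final cluster /th/, so it deletes. /tonlexkaath/ → tonlexkaat.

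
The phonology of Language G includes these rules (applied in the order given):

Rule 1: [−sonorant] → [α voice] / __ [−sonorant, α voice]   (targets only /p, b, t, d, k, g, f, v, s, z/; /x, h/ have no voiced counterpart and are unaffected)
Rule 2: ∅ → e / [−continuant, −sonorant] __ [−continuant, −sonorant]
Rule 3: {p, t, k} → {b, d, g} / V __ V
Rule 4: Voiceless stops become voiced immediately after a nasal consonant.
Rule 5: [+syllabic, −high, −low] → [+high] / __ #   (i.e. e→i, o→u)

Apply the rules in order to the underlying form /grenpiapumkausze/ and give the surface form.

Rule 1 (regressive voicing assimilation): /s/ precedes the voiced obstruent /z/, so it voices to [z] by assimilation. /grenpiapumkausze/ → grenpiapumkauzze.
Rule 2 (stop-cluster e-epenthesis): no segment meets the environment; /grenpiapumkauzze/ is unchanged.
Rule 3 (intervocalic voicing): /p/ is a voiceless stop between vowels /a/ and /u/, so it voices to [b]. /grenpiapumkauzze/ → grenpiabumkauzze.
Rule 4 (post-nasal voicing): /p/ is a voiceless stop immediately after the nasal /n/, so it voices to [b]. /k/ is a voiceless stop immediately after the nasal /m/, so it voices to [g]. /grenpiabumkauzze/ → grenbiabumgauzze.
Rule 5 (final vowel raising): /e/ is a mid vowel in word-final position, so it raises to [i]. /grenbiabumgauzze/ → grenbiabumgauzzi.

grenbiabumgauzzi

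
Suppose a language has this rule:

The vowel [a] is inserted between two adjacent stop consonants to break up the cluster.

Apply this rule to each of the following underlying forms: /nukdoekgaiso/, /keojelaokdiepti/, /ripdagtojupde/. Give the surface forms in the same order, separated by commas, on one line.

nukadoekagaiso, keojelaokadiepati, ripadagatojupade

/nukdoekgaiso/: /k/ and /d/ form a stop–stop cluster, so [a] is inserted between them. /k/ and /g/ form a stop–stop cluster, so [a] is inserted between them. → [nukadoekagaiso].
/keojelaokdiepti/: /k/ and /d/ form a stop–stop cluster, so [a] is inserted between them. /p/ and /t/ form a stop–stop cluster, so [a] is inserted between them. → [keojelaokadiepati].
/ripdagtojupde/: /p/ and /d/ form a stop–stop cluster, so [a] is inserted between them. /g/ and /t/ form a stop–stop cluster, so [a] is inserted between them. /p/ and /d/ form a stop–stop cluster, so [a] is inserted between them. → [ripadagatojupade].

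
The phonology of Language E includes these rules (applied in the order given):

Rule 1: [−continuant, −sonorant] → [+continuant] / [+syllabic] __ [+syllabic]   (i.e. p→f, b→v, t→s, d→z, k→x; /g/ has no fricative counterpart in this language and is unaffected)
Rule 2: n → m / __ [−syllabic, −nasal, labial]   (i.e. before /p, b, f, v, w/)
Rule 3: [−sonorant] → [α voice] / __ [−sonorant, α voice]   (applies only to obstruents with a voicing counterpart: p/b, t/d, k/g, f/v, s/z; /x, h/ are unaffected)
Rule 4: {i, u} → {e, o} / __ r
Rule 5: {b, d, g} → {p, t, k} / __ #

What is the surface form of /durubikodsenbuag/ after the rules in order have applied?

doruvixotsembuak

Rule 1 (intervocalic spirantization): /b/ is a stop between vowels /u/ and /i/, so it spirantizes to the fricative [v]. /k/ is a stop between vowels /i/ and /o/, so it spirantizes to the fricative [x]. /durubikodsenbuag/ → duruvixodsenbuag.
Rule 2 (nasal place assimilation): /n/ precedes the labial consonant /b/, so it assimilates in place to [m]. /duruvixodsenbuag/ → duruvixodsembuag.
Rule 3 (regressive voicing assimilation): /d/ precedes the voiceless obstruent /s/, so it devoices to [t] by assimilation. /duruvixodsembuag/ → duruvixotsembuag.
Rule 4 (pre-rhotic lowering): /u/ is a high vowel immediately before /r/, so it lowers to [o]. /duruvixotsembuag/ → doruvixotsembuag.
Rule 5 (final devoicing): /g/ is a voiced stop in word-final position, so it devoices to [k]. /doruvixotsembuag/ → doruvixotsembuak.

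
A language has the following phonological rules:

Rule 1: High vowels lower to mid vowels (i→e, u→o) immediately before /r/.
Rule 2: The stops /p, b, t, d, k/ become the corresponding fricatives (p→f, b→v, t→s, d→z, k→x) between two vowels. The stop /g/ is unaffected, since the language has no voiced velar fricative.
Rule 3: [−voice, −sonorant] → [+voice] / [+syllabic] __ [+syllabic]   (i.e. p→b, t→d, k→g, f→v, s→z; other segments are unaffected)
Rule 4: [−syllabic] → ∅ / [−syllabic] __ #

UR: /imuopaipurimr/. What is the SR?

imuovaivorim

Rule 1 (pre-rhotic lowering): /u/ is a high vowel immediately before /r/, so it lowers to [o]. /imuopaipurimr/ → imuopaiporimr.
Rule 2 (intervocalic spirantization): /p/ is a stop between vowels /o/ and /a/, so it spirantizes to the fricative [f]. /p/ is a stop between vowels /i/ and /o/, so it spirantizes to the fricative [f]. /imuopaiporimr/ → imuofaiforimr.
Rule 3 (intervocalic voicing): /f/ is a voiceless obstruent between vowels /o/ and /a/, so it voices to [v]. /f/ is a voiceless obstruent between vowels /i/ and /o/, so it voices to [v]. /imuofaiforimr/ → imuovaivorimr.
Rule 4 (final cluster simplification): /r/ is the second consonant of a word-final cluster /mr/, so it deletes. /imuovaivorimr/ → imuovaivorim.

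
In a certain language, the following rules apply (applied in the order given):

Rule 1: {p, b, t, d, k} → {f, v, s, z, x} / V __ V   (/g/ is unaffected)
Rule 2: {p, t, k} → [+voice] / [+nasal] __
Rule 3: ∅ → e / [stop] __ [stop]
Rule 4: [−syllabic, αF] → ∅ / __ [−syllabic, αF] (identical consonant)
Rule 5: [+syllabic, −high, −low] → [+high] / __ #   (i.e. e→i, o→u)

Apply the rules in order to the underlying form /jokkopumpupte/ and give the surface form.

Rule 1 (intervocalic spirantization): /p/ is a stop between vowels /o/ and /u/, so it spirantizes to the fricative [f]. /jokkopumpupte/ → jokkofumpupte.
Rule 2 (post-nasal voicing): /p/ is a voiceless stop immediately after the nasal /m/, so it voices to [b]. /jokkofumpupte/ → jokkofumbupte.
Rule 3 (stop-cluster e-epenthesis): /k/ and /k/ form a stop–stop cluster, so [e] is inserted between them. /p/ and /t/ form a stop–stop cluster, so [e] is inserted between them. /jokkofumbupte/ → jokekofumbupete.
Rule 4 (degemination): no segment meets the environment; /jokekofumbupete/ is unchanged.
Rule 5 (final vowel raising): /e/ is a mid vowel in word-final position, so it raises to [i]. /jokekofumbupete/ → jokekofumbupeti.

jokekofumbupeti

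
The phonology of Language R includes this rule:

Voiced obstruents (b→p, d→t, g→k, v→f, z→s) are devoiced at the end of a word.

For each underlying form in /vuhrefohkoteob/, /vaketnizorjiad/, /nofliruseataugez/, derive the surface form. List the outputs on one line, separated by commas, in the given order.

vuhrefohkoteop, vaketnizorjiat, nofliruseatauges

/vuhrefohkoteob/: /b/ is a voiced obstruent in word-final position, so it devoices to [p]. → [vuhrefohkoteop].
/vaketnizorjiad/: /d/ is a voiced obstruent in word-final position, so it devoices to [t]. → [vaketnizorjiat].
/nofliruseataugez/: /z/ is a voiced obstruent in word-final position, so it devoices to [s]. → [nofliruseatauges].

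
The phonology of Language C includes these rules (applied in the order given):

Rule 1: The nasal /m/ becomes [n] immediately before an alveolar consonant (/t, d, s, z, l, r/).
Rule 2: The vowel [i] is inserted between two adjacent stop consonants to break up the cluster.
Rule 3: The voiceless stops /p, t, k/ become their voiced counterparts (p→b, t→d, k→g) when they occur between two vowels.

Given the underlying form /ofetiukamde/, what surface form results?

ofediugande

Rule 1 (nasal place assimilation): /m/ precedes the alveolar consonant /d/, so it assimilates in place to [n]. /ofetiukamde/ → ofetiukande.
Rule 2 (stop-cluster i-epenthesis): no segment meets the environment; /ofetiukande/ is unchanged.
Rule 3 (intervocalic voicing): /t/ is a voiceless stop between vowels /e/ and /i/, so it voices to [d]. /k/ is a voiceless stop between vowels /u/ and /a/, so it voices to [g]. /ofetiukande/ → ofediugande.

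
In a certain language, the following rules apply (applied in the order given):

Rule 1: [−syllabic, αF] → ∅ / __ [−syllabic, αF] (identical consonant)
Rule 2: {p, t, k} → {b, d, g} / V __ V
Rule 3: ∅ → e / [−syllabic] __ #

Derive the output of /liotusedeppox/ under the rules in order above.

liodusedeboxe

Rule 1 (degemination): /pp/ is a geminate; the first /p/ deletes. /liotusedeppox/ → liotusedepox.
Rule 2 (intervocalic voicing): /t/ is a voiceless stop between vowels /o/ and /u/, so it voices to [d]. /p/ is a voiceless stop between vowels /e/ and /o/, so it voices to [b]. /liotusedepox/ → liodusedebox.
Rule 3 (final e-epenthesis): the form ends in the consonant /x/, so [e] is inserted word-finally. /liodusedebox/ → liodusedeboxe.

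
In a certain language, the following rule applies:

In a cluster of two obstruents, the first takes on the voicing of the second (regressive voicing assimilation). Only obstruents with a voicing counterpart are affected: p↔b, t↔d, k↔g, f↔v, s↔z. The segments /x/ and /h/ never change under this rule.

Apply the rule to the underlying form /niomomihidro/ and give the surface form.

No segment of /niomomihidro/ meets the structural description of the rule, so the form surfaces unchanged.

niomomihidro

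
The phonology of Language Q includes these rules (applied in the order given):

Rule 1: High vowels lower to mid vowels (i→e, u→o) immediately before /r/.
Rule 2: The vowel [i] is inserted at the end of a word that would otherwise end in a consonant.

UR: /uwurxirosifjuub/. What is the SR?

Rule 1 (pre-rhotic lowering): /u/ is a high vowel immediately before /r/, so it lowers to [o]. /i/ is a high vowel immediately before /r/, so it lowers to [e]. /uwurxirosifjuub/ → uworxerosifjuub.
Rule 2 (final i-epenthesis): the form ends in the consonant /b/, so [i] is inserted word-finally. /uworxerosifjuub/ → uworxerosifjuubi.

uworxerosifjuubi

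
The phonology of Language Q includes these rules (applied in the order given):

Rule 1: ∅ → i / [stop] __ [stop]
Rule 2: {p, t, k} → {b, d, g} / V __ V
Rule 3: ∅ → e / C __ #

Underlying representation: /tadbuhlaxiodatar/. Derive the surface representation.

Rule 1 (stop-cluster i-epenthesis): /d/ and /b/ form a stop–stop cluster, so [i] is inserted between them. /tadbuhlaxiodatar/ → tadibuhlaxiodatar.
Rule 2 (intervocalic voicing): /t/ is a voiceless stop between vowels /a/ and /a/, so it voices to [d]. /tadibuhlaxiodatar/ → tadibuhlaxiodadar.
Rule 3 (final e-epenthesis): the form ends in the consonant /r/, so [e] is inserted word-finally. /tadibuhlaxiodadar/ → tadibuhlaxiodadare.

tadibuhlaxiodadare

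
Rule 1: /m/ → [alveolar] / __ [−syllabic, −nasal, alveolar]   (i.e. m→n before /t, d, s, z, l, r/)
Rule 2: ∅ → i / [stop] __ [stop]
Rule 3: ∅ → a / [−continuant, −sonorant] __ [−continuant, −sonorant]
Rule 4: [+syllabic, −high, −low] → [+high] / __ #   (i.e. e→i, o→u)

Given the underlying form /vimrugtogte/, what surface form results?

vinrugitogiti

Rule 1 (nasal place assimilation): /m/ precedes the alveolar consonant /r/, so it assimilates in place to [n]. /vimrugtogte/ → vinrugtogte.
Rule 2 (stop-cluster i-epenthesis): /g/ and /t/ form a stop–stop cluster, so [i] is inserted between them. /g/ and /t/ form a stop–stop cluster, so [i] is inserted between them. /vinrugtogte/ → vinrugitogite.
Rule 3 (stop-cluster a-epenthesis): no segment meets the environment; /vinrugitogite/ is unchanged.
Rule 4 (final vowel raising): /e/ is a mid vowel in word-final position, so it raises to [i]. /vinrugitogite/ → vinrugitogiti.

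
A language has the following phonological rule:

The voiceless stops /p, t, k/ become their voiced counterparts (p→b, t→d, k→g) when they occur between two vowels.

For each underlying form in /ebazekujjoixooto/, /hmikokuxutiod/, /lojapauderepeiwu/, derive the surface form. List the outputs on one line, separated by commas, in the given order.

ebazegujjoixoodo, hmigoguxudiod, lojabauderebeiwu

/ebazekujjoixooto/: /k/ is a voiceless stop between vowels /e/ and /u/, so it voices to [g]. /t/ is a voiceless stop between vowels /o/ and /o/, so it voices to [d]. → [ebazegujjoixoodo].
/hmikokuxutiod/: /k/ is a voiceless stop between vowels /i/ and /o/, so it voices to [g]. /k/ is a voiceless stop between vowels /o/ and /u/, so it voices to [g]. /t/ is a voiceless stop between vowels /u/ and /i/, so it voices to [d]. → [hmigoguxudiod].
/lojapauderepeiwu/: /p/ is a voiceless stop between vowels /a/ and /a/, so it voices to [b]. /p/ is a voiceless stop between vowels /e/ and /e/, so it voices to [b]. → [lojabauderebeiwu].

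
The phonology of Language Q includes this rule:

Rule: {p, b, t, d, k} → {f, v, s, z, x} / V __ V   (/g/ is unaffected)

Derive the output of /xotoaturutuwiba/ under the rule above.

/t/ is a stop between vowels /o/ and /o/, so it spirantizes to the fricative [s].
/t/ is a stop between vowels /a/ and /u/, so it spirantizes to the fricative [s].
/t/ is a stop between vowels /u/ and /u/, so it spirantizes to the fricative [s].
/b/ is a stop between vowels /i/ and /a/, so it spirantizes to the fricative [v].
Surface form: [xosoasurusuwiva].

xosoasurusuwiva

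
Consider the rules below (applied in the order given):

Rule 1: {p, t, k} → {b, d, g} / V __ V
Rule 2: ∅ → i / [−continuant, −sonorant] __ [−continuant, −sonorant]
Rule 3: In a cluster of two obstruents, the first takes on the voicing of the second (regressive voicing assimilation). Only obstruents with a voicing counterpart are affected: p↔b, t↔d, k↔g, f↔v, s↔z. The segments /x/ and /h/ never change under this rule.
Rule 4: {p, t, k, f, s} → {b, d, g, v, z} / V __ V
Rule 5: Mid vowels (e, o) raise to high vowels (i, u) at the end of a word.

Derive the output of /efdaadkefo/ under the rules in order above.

evdaadigevu

Rule 1 (intervocalic voicing): no segment meets the environment; /efdaadkefo/ is unchanged.
Rule 2 (stop-cluster i-epenthesis): /d/ and /k/ form a stop–stop cluster, so [i] is inserted between them. /efdaadkefo/ → efdaadikefo.
Rule 3 (regressive voicing assimilation): /f/ precedes the voiced obstruent /d/, so it voices to [v] by assimilation. /efdaadikefo/ → evdaadikefo.
Rule 4 (intervocalic voicing): /k/ is a voiceless obstruent between vowels /i/ and /e/, so it voices to [g]. /f/ is a voiceless obstruent between vowels /e/ and /o/, so it voices to [v]. /evdaadikefo/ → evdaadigevo.
Rule 5 (final vowel raising): /o/ is a mid vowel in word-final position, so it raises to [u]. /evdaadigevo/ → evdaadigevu.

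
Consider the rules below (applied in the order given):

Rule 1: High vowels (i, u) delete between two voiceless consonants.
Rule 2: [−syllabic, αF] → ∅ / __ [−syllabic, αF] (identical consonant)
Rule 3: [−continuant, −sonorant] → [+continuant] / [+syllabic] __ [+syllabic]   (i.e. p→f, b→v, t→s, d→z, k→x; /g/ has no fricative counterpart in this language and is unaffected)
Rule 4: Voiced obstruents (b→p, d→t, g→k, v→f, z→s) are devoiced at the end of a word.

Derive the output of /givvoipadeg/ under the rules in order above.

givoifazek

Rule 1 (high vowel syncope): no segment meets the environment; /givvoipadeg/ is unchanged.
Rule 2 (degemination): /vv/ is a geminate; the first /v/ deletes. /givvoipadeg/ → givoipadeg.
Rule 3 (intervocalic spirantization): /p/ is a stop between vowels /i/ and /a/, so it spirantizes to the fricative [f]. /d/ is a stop between vowels /a/ and /e/, so it spirantizes to the fricative [z]. /givoipadeg/ → givoifazeg.
Rule 4 (final devoicing): /g/ is a voiced obstruent in word-final position, so it devoices to [k]. /givoifazeg/ → givoifazek.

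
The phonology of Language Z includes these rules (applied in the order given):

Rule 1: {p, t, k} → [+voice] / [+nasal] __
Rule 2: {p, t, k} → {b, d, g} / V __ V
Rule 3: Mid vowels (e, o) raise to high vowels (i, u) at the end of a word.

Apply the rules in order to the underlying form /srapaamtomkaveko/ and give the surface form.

Rule 1 (post-nasal voicing): /t/ is a voiceless stop immediately after the nasal /m/, so it voices to [d]. /k/ is a voiceless stop immediately after the nasal /m/, so it voices to [g]. /srapaamtomkaveko/ → srapaamdomgaveko.
Rule 2 (intervocalic voicing): /p/ is a voiceless stop between vowels /a/ and /a/, so it voices to [b]. /k/ is a voiceless stop between vowels /e/ and /o/, so it voices to [g]. /srapaamdomgaveko/ → srabaamdomgavego.
Rule 3 (final vowel raising): /o/ is a mid vowel in word-final position, so it raises to [u]. /srabaamdomgavego/ → srabaamdomgavegu.

srabaamdomgavegu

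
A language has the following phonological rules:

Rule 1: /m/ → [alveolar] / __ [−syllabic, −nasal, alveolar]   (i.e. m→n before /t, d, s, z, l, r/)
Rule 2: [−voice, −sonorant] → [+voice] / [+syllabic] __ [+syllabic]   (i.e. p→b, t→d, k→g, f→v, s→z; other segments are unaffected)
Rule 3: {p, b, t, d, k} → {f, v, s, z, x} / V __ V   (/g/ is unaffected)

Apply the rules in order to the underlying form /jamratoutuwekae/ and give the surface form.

Rule 1 (nasal place assimilation): /m/ precedes the alveolar consonant /r/, so it assimilates in place to [n]. /jamratoutuwekae/ → janratoutuwekae.
Rule 2 (intervocalic voicing): /t/ is a voiceless obstruent between vowels /a/ and /o/, so it voices to [d]. /t/ is a voiceless obstruent between vowels /u/ and /u/, so it voices to [d]. /k/ is a voiceless obstruent between vowels /e/ and /a/, so it voices to [g]. /janratoutuwekae/ → janradouduwegae.
Rule 3 (intervocalic spirantization): /d/ is a stop between vowels /a/ and /o/, so it spirantizes to the fricative [z]. /d/ is a stop between vowels /u/ and /u/, so it spirantizes to the fricative [z]. /janradouduwegae/ → janrazouzuwegae.

janrazouzuwegae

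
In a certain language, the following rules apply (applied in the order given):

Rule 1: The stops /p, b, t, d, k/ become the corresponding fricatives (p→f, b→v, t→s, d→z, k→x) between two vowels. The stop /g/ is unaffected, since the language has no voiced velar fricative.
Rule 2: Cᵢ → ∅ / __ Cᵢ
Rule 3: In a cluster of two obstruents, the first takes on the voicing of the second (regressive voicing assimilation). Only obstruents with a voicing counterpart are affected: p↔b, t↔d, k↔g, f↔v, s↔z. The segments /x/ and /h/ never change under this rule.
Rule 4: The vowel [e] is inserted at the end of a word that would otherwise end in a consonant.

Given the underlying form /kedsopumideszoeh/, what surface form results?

Rule 1 (intervocalic spirantization): /p/ is a stop between vowels /o/ and /u/, so it spirantizes to the fricative [f]. /d/ is a stop between vowels /i/ and /e/, so it spirantizes to the fricative [z]. /kedsopumideszoeh/ → kedsofumizeszoeh.
Rule 2 (degemination): no segment meets the environment; /kedsofumizeszoeh/ is unchanged.
Rule 3 (regressive voicing assimilation): /d/ precedes the voiceless obstruent /s/, so it devoices to [t] by assimilation. /s/ precedes the voiced obstruent /z/, so it voices to [z] by assimilation. /kedsofumizeszoeh/ → ketsofumizezzoeh.
Rule 4 (final e-epenthesis): the form ends in the consonant /h/, so [e] is inserted word-finally. /ketsofumizezzoeh/ → ketsofumizezzoehe.

ketsofumizezzoehe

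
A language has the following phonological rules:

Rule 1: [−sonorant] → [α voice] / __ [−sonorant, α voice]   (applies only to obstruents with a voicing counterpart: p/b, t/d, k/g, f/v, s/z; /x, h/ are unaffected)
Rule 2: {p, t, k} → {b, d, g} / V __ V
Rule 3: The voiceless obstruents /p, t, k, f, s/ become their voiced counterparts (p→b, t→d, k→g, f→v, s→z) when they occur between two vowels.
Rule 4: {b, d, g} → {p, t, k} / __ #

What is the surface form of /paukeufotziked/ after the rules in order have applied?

Rule 1 (regressive voicing assimilation): /t/ precedes the voiced obstruent /z/, so it voices to [d] by assimilation. /paukeufotziked/ → paukeufodziked.
Rule 2 (intervocalic voicing): /k/ is a voiceless stop between vowels /u/ and /e/, so it voices to [g]. /k/ is a voiceless stop between vowels /i/ and /e/, so it voices to [g]. /paukeufodziked/ → paugeufodziged.
Rule 3 (intervocalic voicing): /f/ is a voiceless obstruent between vowels /u/ and /o/, so it voices to [v]. /paugeufodziged/ → paugeuvodziged.
Rule 4 (final devoicing): /d/ is a voiced stop in word-final position, so it devoices to [t]. /paugeuvodziged/ → paugeuvodziget.

paugeuvodziget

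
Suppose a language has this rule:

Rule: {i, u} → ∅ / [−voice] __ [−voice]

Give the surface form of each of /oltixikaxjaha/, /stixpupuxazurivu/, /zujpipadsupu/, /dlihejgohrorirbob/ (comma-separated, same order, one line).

/oltixikaxjaha/: /i/ is a high vowel flanked by voiceless consonants /t/ and /x/, so it deletes. /i/ is a high vowel flanked by voiceless consonants /x/ and /k/, so it deletes. → [oltxkaxjaha].
/stixpupuxazurivu/: /i/ is a high vowel flanked by voiceless consonants /t/ and /x/, so it deletes. /u/ is a high vowel flanked by voiceless consonants /p/ and /p/, so it deletes. /u/ is a high vowel flanked by voiceless consonants /p/ and /x/, so it deletes. → [stxppxazurivu].
/zujpipadsupu/: /i/ is a high vowel flanked by voiceless consonants /p/ and /p/, so it deletes. /u/ is a high vowel flanked by voiceless consonants /s/ and /p/, so it deletes. → [zujppadspu].
/dlihejgohrorirbob/: the rule's environment is not met; surfaces unchanged as [dlihejgohrorirbob].

oltxkaxjaha, stxppxazurivu, zujppadspu, dlihejgohrorirbob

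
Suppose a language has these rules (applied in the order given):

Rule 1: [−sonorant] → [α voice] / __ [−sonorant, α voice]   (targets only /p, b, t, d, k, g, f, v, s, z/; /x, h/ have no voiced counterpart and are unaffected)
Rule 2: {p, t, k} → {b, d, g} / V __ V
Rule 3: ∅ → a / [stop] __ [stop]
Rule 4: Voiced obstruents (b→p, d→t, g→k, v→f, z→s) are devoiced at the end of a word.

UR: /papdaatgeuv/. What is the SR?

pabadaadageuf

Rule 1 (regressive voicing assimilation): /p/ precedes the voiced obstruent /d/, so it voices to [b] by assimilation. /t/ precedes the voiced obstruent /g/, so it voices to [d] by assimilation. /papdaatgeuv/ → pabdaadgeuv.
Rule 2 (intervocalic voicing): no segment meets the environment; /pabdaadgeuv/ is unchanged.
Rule 3 (stop-cluster a-epenthesis): /b/ and /d/ form a stop–stop cluster, so [a] is inserted between them. /d/ and /g/ form a stop–stop cluster, so [a] is inserted between them. /pabdaadgeuv/ → pabadaadageuv.
Rule 4 (final devoicing): /v/ is a voiced obstruent in word-final position, so it devoices to [f]. /pabadaadageuv/ → pabadaadageuf.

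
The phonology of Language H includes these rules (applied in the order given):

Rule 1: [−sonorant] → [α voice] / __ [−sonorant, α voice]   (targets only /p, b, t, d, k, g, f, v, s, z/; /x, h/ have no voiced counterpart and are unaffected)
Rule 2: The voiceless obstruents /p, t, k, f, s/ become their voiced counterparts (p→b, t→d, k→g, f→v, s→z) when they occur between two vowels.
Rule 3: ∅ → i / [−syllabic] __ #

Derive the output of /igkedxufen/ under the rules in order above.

ikketxuveni

Rule 1 (regressive voicing assimilation): /g/ precedes the voiceless obstruent /k/, so it devoices to [k] by assimilation. /d/ precedes the voiceless obstruent /x/, so it devoices to [t] by assimilation. /igkedxufen/ → ikketxufen.
Rule 2 (intervocalic voicing): /f/ is a voiceless obstruent between vowels /u/ and /e/, so it voices to [v]. /ikketxufen/ → ikketxuven.
Rule 3 (final i-epenthesis): the form ends in the consonant /n/, so [i] is inserted word-finally. /ikketxuven/ → ikketxuveni.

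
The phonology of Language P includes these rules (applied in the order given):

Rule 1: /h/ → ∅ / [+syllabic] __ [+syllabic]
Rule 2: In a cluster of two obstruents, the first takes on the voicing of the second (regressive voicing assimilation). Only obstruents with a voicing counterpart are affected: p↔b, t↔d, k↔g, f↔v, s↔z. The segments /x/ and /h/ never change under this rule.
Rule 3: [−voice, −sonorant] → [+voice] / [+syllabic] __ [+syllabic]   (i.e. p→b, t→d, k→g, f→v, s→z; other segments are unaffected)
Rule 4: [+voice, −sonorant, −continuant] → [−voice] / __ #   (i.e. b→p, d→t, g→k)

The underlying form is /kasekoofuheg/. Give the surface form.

kazegoovuek

Rule 1 (intervocalic h-deletion): /h/ occurs between vowels /u/ and /e/, so it deletes. /kasekoofuheg/ → kasekoofueg.
Rule 2 (regressive voicing assimilation): no segment meets the environment; /kasekoofueg/ is unchanged.
Rule 3 (intervocalic voicing): /s/ is a voiceless obstruent between vowels /a/ and /e/, so it voices to [z]. /k/ is a voiceless obstruent between vowels /e/ and /o/, so it voices to [g]. /f/ is a voiceless obstruent between vowels /o/ and /u/, so it voices to [v]. /kasekoofueg/ → kazegoovueg.
Rule 4 (final devoicing): /g/ is a voiced stop in word-final position, so it devoices to [k]. /kazegoovueg/ → kazegoovuek.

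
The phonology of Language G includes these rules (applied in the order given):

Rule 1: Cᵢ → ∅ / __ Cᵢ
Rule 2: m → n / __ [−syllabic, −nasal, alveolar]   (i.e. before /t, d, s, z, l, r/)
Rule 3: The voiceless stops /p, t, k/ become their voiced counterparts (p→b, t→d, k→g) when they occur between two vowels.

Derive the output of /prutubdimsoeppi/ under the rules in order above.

Rule 1 (degemination): /pp/ is a geminate; the first /p/ deletes. /prutubdimsoeppi/ → prutubdimsoepi.
Rule 2 (nasal place assimilation): /m/ precedes the alveolar consonant /s/, so it assimilates in place to [n]. /prutubdimsoepi/ → prutubdinsoepi.
Rule 3 (intervocalic voicing): /t/ is a voiceless stop between vowels /u/ and /u/, so it voices to [d]. /p/ is a voiceless stop between vowels /e/ and /i/, so it voices to [b]. /prutubdinsoepi/ → prudubdinsoebi.

prudubdinsoebi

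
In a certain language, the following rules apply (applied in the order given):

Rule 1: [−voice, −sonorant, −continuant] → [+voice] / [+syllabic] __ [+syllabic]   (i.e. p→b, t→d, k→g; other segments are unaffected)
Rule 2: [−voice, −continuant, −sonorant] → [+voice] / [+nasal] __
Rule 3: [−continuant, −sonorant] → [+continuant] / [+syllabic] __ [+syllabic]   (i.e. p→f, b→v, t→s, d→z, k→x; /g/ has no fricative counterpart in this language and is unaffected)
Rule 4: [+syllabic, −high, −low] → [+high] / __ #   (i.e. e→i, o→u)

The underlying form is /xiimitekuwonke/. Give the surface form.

Rule 1 (intervocalic voicing): /t/ is a voiceless stop between vowels /i/ and /e/, so it voices to [d]. /k/ is a voiceless stop between vowels /e/ and /u/, so it voices to [g]. /xiimitekuwonke/ → xiimideguwonke.
Rule 2 (post-nasal voicing): /k/ is a voiceless stop immediately after the nasal /n/, so it voices to [g]. /xiimideguwonke/ → xiimideguwonge.
Rule 3 (intervocalic spirantization): /d/ is a stop between vowels /i/ and /e/, so it spirantizes to the fricative [z]. /xiimideguwonge/ → xiimizeguwonge.
Rule 4 (final vowel raising): /e/ is a mid vowel in word-final position, so it raises to [i]. /xiimizeguwonge/ → xiimizeguwongi.

xiimizeguwongi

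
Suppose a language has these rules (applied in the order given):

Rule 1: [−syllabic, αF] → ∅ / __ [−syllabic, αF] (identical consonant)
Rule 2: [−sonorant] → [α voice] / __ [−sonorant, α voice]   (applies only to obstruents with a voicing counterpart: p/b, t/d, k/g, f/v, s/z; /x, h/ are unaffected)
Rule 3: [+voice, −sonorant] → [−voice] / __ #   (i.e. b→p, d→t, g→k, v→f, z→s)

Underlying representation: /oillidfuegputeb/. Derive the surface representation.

Rule 1 (degemination): /ll/ is a geminate; the first /l/ deletes. /oillidfuegputeb/ → oilidfuegputeb.
Rule 2 (regressive voicing assimilation): /d/ precedes the voiceless obstruent /f/, so it devoices to [t] by assimilation. /g/ precedes the voiceless obstruent /p/, so it devoices to [k] by assimilation. /oilidfuegputeb/ → oilitfuekputeb.
Rule 3 (final devoicing): /b/ is a voiced obstruent in word-final position, so it devoices to [p]. /oilitfuekputeb/ → oilitfuekputep.

oilitfuekputep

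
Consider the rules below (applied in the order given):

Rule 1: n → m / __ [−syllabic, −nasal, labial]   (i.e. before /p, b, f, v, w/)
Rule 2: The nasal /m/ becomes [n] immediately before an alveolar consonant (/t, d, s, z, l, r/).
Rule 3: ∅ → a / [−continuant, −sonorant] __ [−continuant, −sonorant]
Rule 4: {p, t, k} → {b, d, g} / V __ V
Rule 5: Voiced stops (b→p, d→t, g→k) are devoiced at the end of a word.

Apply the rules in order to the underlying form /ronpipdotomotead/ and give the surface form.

Rule 1 (nasal place assimilation): /n/ precedes the labial consonant /p/, so it assimilates in place to [m]. /ronpipdotomotead/ → rompipdotomotead.
Rule 2 (nasal place assimilation): no segment meets the environment; /rompipdotomotead/ is unchanged.
Rule 3 (stop-cluster a-epenthesis): /p/ and /d/ form a stop–stop cluster, so [a] is inserted between them. /rompipdotomotead/ → rompipadotomotead.
Rule 4 (intervocalic voicing): /p/ is a voiceless stop between vowels /i/ and /a/, so it voices to [b]. /t/ is a voiceless stop between vowels /o/ and /o/, so it voices to [d]. /t/ is a voiceless stop between vowels /o/ and /e/, so it voices to [d]. /rompipadotomotead/ → rompibadodomodead.
Rule 5 (final devoicing): /d/ is a voiced stop in word-final position, so it devoices to [t]. /rompibadodomodead/ → rompibadodomodeat.

rompibadodomodeat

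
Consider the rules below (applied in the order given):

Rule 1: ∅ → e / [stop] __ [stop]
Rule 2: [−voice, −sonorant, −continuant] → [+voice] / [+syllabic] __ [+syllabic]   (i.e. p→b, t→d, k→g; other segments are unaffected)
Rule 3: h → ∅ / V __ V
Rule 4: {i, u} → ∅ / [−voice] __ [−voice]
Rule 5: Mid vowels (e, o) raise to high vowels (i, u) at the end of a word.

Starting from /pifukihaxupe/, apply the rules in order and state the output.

pfugiaxubi

Rule 1 (stop-cluster e-epenthesis): no segment meets the environment; /pifukihaxupe/ is unchanged.
Rule 2 (intervocalic voicing): /k/ is a voiceless stop between vowels /u/ and /i/, so it voices to [g]. /p/ is a voiceless stop between vowels /u/ and /e/, so it voices to [b]. /pifukihaxupe/ → pifugihaxube.
Rule 3 (intervocalic h-deletion): /h/ occurs between vowels /i/ and /a/, so it deletes. /pifugihaxube/ → pifugiaxube.
Rule 4 (high vowel syncope): /i/ is a high vowel flanked by voiceless consonants /p/ and /f/, so it deletes. /pifugiaxube/ → pfugiaxube.
Rule 5 (final vowel raising): /e/ is a mid vowel in word-final position, so it raises to [i]. /pfugiaxube/ → pfugiaxubi.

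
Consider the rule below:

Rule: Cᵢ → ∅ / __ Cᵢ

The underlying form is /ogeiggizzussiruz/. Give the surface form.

/gg/ is a geminate; the first /g/ deletes.
/zz/ is a geminate; the first /z/ deletes.
/ss/ is a geminate; the first /s/ deletes.
Surface form: [ogeigizusiruz].

ogeigizusiruz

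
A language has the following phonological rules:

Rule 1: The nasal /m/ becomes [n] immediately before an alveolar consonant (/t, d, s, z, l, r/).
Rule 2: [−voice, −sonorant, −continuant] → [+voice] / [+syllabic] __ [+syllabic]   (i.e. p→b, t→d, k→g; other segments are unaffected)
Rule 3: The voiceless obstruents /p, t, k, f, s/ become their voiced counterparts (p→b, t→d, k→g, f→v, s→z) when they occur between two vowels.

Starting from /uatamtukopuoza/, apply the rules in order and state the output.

uadantugobuoza

Rule 1 (nasal place assimilation): /m/ precedes the alveolar consonant /t/, so it assimilates in place to [n]. /uatamtukopuoza/ → uatantukopuoza.
Rule 2 (intervocalic voicing): /t/ is a voiceless stop between vowels /a/ and /a/, so it voices to [d]. /k/ is a voiceless stop between vowels /u/ and /o/, so it voices to [g]. /p/ is a voiceless stop between vowels /o/ and /u/, so it voices to [b]. /uatantukopuoza/ → uadantugobuoza.
Rule 3 (intervocalic voicing): no segment meets the environment; /uadantugobuoza/ is unchanged.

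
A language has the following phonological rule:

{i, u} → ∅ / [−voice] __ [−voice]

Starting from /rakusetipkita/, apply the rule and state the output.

raksetpkta

/u/ is a high vowel flanked by voiceless consonants /k/ and /s/, so it deletes.
/i/ is a high vowel flanked by voiceless consonants /t/ and /p/, so it deletes.
/i/ is a high vowel flanked by voiceless consonants /k/ and /t/, so it deletes.
Surface form: [raksetpkta].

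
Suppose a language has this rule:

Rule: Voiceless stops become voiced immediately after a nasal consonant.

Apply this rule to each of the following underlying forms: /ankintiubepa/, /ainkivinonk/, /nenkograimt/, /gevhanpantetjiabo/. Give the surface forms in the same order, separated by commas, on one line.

angindiubepa, aingivinong, nengograimd, gevhanbandetjiabo

/ankintiubepa/: /k/ is a voiceless stop immediately after the nasal /n/, so it voices to [g]. /t/ is a voiceless stop immediately after the nasal /n/, so it voices to [d]. → [angindiubepa].
/ainkivinonk/: /k/ is a voiceless stop immediately after the nasal /n/, so it voices to [g]. /k/ is a voiceless stop immediately after the nasal /n/, so it voices to [g]. → [aingivinong].
/nenkograimt/: /k/ is a voiceless stop immediately after the nasal /n/, so it voices to [g]. /t/ is a voiceless stop immediately after the nasal /m/, so it voices to [d]. → [nengograimd].
/gevhanpantetjiabo/: /p/ is a voiceless stop immediately after the nasal /n/, so it voices to [b]. /t/ is a voiceless stop immediately after the nasal /n/, so it voices to [d]. → [gevhanbandetjiabo].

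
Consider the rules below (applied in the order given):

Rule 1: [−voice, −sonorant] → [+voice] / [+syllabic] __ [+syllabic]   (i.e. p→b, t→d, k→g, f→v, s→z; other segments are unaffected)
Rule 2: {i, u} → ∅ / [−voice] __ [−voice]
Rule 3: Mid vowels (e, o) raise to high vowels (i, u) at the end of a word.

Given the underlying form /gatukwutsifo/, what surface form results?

gadukwutsivu

Rule 1 (intervocalic voicing): /t/ is a voiceless obstruent between vowels /a/ and /u/, so it voices to [d]. /f/ is a voiceless obstruent between vowels /i/ and /o/, so it voices to [v]. /gatukwutsifo/ → gadukwutsivo.
Rule 2 (high vowel syncope): no segment meets the environment; /gadukwutsivo/ is unchanged.
Rule 3 (final vowel raising): /o/ is a mid vowel in word-final position, so it raises to [u]. /gadukwutsivo/ → gadukwutsivu.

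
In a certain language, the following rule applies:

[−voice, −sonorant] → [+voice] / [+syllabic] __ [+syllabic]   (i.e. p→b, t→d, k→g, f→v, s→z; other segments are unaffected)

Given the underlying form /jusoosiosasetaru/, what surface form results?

juzooziozazedaru

/s/ is a voiceless obstruent between vowels /u/ and /o/, so it voices to [z].
/s/ is a voiceless obstruent between vowels /o/ and /i/, so it voices to [z].
/s/ is a voiceless obstruent between vowels /o/ and /a/, so it voices to [z].
/s/ is a voiceless obstruent between vowels /a/ and /e/, so it voices to [z].
/t/ is a voiceless obstruent between vowels /e/ and /a/, so it voices to [d].
Surface form: [juzooziozazedaru].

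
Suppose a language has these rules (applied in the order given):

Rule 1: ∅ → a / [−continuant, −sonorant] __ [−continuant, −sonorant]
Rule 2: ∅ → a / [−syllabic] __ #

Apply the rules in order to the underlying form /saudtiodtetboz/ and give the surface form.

saudatiodatetaboza

Rule 1 (stop-cluster a-epenthesis): /d/ and /t/ form a stop–stop cluster, so [a] is inserted between them. /d/ and /t/ form a stop–stop cluster, so [a] is inserted between them. /t/ and /b/ form a stop–stop cluster, so [a] is inserted between them. /saudtiodtetboz/ → saudatiodatetaboz.
Rule 2 (final a-epenthesis): the form ends in the consonant /z/, so [a] is inserted word-finally. /saudatiodatetaboz/ → saudatiodatetaboza.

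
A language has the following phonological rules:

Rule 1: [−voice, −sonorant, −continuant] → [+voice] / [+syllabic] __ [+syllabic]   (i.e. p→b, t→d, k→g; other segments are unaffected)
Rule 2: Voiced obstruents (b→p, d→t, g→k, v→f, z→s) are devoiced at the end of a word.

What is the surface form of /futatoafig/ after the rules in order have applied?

Rule 1 (intervocalic voicing): /t/ is a voiceless stop between vowels /u/ and /a/, so it voices to [d]. /t/ is a voiceless stop between vowels /a/ and /o/, so it voices to [d]. /futatoafig/ → fudadoafig.
Rule 2 (final devoicing): /g/ is a voiced obstruent in word-final position, so it devoices to [k]. /fudadoafig/ → fudadoafik.

fudadoafik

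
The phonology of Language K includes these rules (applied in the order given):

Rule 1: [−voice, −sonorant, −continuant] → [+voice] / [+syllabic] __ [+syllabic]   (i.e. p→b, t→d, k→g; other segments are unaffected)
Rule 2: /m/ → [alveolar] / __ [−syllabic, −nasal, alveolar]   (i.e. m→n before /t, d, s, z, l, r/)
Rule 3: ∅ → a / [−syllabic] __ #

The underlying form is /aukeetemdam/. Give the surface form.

Rule 1 (intervocalic voicing): /k/ is a voiceless stop between vowels /u/ and /e/, so it voices to [g]. /t/ is a voiceless stop between vowels /e/ and /e/, so it voices to [d]. /aukeetemdam/ → augeedemdam.
Rule 2 (nasal place assimilation): /m/ precedes the alveolar consonant /d/, so it assimilates in place to [n]. /augeedemdam/ → augeedendam.
Rule 3 (final a-epenthesis): the form ends in the consonant /m/, so [a] is inserted word-finally. /augeedendam/ → augeedendama.

augeedendama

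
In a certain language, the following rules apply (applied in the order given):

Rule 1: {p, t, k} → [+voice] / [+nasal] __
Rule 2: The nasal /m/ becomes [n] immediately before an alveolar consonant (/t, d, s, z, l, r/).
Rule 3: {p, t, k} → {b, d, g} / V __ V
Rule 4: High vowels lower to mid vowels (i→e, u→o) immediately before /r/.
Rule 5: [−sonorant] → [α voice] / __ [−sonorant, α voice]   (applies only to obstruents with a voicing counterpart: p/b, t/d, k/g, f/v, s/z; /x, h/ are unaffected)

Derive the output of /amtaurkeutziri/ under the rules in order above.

Rule 1 (post-nasal voicing): /t/ is a voiceless stop immediately after the nasal /m/, so it voices to [d]. /amtaurkeutziri/ → amdaurkeutziri.
Rule 2 (nasal place assimilation): /m/ precedes the alveolar consonant /d/, so it assimilates in place to [n]. /amdaurkeutziri/ → andaurkeutziri.
Rule 3 (intervocalic voicing): no segment meets the environment; /andaurkeutziri/ is unchanged.
Rule 4 (pre-rhotic lowering): /u/ is a high vowel immediately before /r/, so it lowers to [o]. /i/ is a high vowel immediately before /r/, so it lowers to [e]. /andaurkeutziri/ → andaorkeutzeri.
Rule 5 (regressive voicing assimilation): /t/ precedes the voiced obstruent /z/, so it voices to [d] by assimilation. /andaorkeutzeri/ → andaorkeudzeri.

andaorkeudzeri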